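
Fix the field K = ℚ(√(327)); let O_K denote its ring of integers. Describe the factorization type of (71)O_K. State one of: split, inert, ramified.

d = 327 ≡ 3 (mod 4), so O_K = ℤ[√327] and disc(K) = 4d = 1308.
disc(K) = 1308 is not divisible by 71; 71 is unramified.
(327/71) = 43^35 mod 71 = 1, giving Legendre symbol 1.
(327/71) = 1, so 71 splits.

split — (71) = 𝔭₁𝔭₂ with 𝔭₁ ≠ 𝔭₂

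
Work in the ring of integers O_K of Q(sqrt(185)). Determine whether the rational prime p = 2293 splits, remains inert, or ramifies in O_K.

inert

Since 185 ≡ 1 mod 4, the ring of integers is ℤ[(1+√185)/2] with discriminant 185.
Since gcd(2293, 185) = 1 the prime 2293 does not ramify.
Legendre symbol by Euler's criterion: (185/2293) ≡ 185^1146 ≡ 2292 (mod 2293), i.e. (185/2293) = -1.
d is a non-residue mod p, hence 2293 remains inert in O_K.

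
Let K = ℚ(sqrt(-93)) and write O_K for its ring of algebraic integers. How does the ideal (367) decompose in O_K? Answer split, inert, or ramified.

p splits

-93 mod 4 = 3, hence disc K = 4·(-93) = -372 and O_K = ℤ[√-93].
Since gcd(367, -372) = 1 the prime 367 does not ramify.
Compute (-93/367) via Euler: 274^((367-1)/2) mod 367 = 1, so (-93/367) = 1.
Legendre symbol 1 ⇒ 367 is split.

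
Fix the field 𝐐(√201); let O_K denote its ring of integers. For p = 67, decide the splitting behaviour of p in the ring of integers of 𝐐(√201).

d = 201 ≡ 1 (mod 4), so O_K = ℤ[(1+√201)/2] and disc(K) = d = 201.
Ramification test: 67 | 201. The prime 67 ramifies in K.

67 is ramified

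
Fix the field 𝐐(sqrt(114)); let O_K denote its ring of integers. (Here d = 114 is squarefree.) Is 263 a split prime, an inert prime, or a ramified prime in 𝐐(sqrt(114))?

inert — (263) stays prime in O_K

Since 114 ≢ 1 mod 4, the ring of integers is ℤ[√114] with discriminant 4·114 = 456.
263 ∤ 456, so 263 is unramified.
Legendre symbol by Euler's criterion: (114/263) ≡ 114^131 ≡ 262 (mod 263), i.e. (114/263) = -1.
(114/263) = -1, so 263 is inert.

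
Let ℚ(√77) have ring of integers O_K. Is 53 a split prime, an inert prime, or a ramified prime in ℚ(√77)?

Since 77 ≡ 1 mod 4, the ring of integers is ℤ[(1+√77)/2] with discriminant 77.
disc(K) = 77 is not divisible by 53; 53 is unramified.
Compute (77/53) via Euler: 24^((53-1)/2) mod 53 = 1, so (77/53) = 1.
Legendre symbol 1 ⇒ 53 is split.

p splits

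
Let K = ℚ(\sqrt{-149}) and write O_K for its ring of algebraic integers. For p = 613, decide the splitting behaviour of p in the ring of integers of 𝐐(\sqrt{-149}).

Since -149 ≢ 1 mod 4, the ring of integers is ℤ[√-149] with discriminant 4·(-149) = -596.
613 ∤ -596, so 613 is unramified.
Compute (-149/613) via Euler: 464^((613-1)/2) mod 613 = 1, so (-149/613) = 1.
d is a quadratic residue mod p, hence 613 splits in O_K.

split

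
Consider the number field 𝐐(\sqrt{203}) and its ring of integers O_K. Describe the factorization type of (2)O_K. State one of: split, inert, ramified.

203 mod 4 = 3, hence disc K = 4·203 = 812 and O_K = ℤ[√203].
disc(K) = 812 = 2·406, so p = 2 is ramified.

2 is ramified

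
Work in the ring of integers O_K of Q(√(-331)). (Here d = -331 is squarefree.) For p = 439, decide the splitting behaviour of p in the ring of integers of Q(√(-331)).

Since -331 ≡ 1 mod 4, the ring of integers is ℤ[(1+√-331)/2] with discriminant -331.
439 ∤ -331, so 439 is unramified.
(-331/439) = 108^219 mod 439 = 438, giving Legendre symbol -1.
d is a non-residue mod p, hence 439 remains inert in O_K.

remains prime (inert)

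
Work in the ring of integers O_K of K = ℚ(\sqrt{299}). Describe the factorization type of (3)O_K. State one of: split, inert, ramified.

p is inert

Since 299 ≢ 1 mod 4, the ring of integers is ℤ[√299] with discriminant 4·299 = 1196.
3 ∤ 1196, so 3 is unramified.
(299/3) = 2^1 mod 3 = 2, giving Legendre symbol -1.
Legendre symbol -1 ⇒ 3 is inert.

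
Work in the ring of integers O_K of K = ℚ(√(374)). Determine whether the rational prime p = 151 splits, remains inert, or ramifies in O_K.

d = 374 ≡ 2 (mod 4), so O_K = ℤ[√374] and disc(K) = 4d = 1496.
disc(K) = 1496 is not divisible by 151; 151 is unramified.
Legendre symbol by Euler's criterion: (374/151) ≡ 374^75 ≡ 1 (mod 151), i.e. (374/151) = 1.
(374/151) = 1, so 151 splits.

splits completely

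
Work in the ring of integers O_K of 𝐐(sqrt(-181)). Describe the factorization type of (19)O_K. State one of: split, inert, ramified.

19 splits in O_K

Since -181 ≢ 1 mod 4, the ring of integers is ℤ[√-181] with discriminant 4·(-181) = -724.
Since gcd(19, -724) = 1 the prime 19 does not ramify.
Legendre symbol by Euler's criterion: (-181/19) ≡ (-181)^9 ≡ 1 (mod 19), i.e. (-181/19) = 1.
d is a quadratic residue mod p, hence 19 splits in O_K.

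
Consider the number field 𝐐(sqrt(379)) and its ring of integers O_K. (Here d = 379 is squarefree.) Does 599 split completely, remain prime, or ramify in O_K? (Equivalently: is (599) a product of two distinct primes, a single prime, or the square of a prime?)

Since 379 ≢ 1 mod 4, the ring of integers is ℤ[√379] with discriminant 4·379 = 1516.
disc(K) = 1516 is not divisible by 599; 599 is unramified.
Euler's criterion: 379^299 mod 599 = 1. Thus (379|599) = 1.
d is a quadratic residue mod p, hence 599 splits in O_K.

split — (599) = 𝔭₁𝔭₂ with 𝔭₁ ≠ 𝔭₂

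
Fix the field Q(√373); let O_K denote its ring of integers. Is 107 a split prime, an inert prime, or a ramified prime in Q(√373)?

split

373 mod 4 = 1, hence disc K = 373 and O_K = ℤ[(1+√373)/2].
disc(K) = 373 is not divisible by 107; 107 is unramified.
Euler's criterion: 373^53 mod 107 = 1. Thus (373|107) = 1.
(373/107) = 1, so 107 splits.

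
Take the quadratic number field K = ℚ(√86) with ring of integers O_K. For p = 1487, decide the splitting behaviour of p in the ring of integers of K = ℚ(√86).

86 mod 4 = 2, hence disc K = 4·86 = 344 and O_K = ℤ[√86].
1487 ∤ 344, so 1487 is unramified.
Compute (86/1487) via Euler: 86^((1487-1)/2) mod 1487 = 1486, so (86/1487) = -1.
Legendre symbol -1 ⇒ 1487 is inert.

remains prime (inert)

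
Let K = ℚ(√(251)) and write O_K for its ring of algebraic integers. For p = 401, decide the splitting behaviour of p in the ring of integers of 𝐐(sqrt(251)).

401 remains inert

Since 251 ≢ 1 mod 4, the ring of integers is ℤ[√251] with discriminant 4·251 = 1004.
disc(K) = 1004 is not divisible by 401; 401 is unramified.
Compute (251/401) via Euler: 251^((401-1)/2) mod 401 = 400, so (251/401) = -1.
(251/401) = -1, so 401 is inert.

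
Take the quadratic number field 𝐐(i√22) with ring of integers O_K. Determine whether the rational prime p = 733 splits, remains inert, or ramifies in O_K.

-22 mod 4 = 2, hence disc K = 4·(-22) = -88 and O_K = ℤ[√-22].
733 ∤ -88, so 733 is unramified.
Compute (-22/733) via Euler: 711^((733-1)/2) mod 733 = 1, so (-22/733) = 1.
Legendre symbol 1 ⇒ 733 is split.

split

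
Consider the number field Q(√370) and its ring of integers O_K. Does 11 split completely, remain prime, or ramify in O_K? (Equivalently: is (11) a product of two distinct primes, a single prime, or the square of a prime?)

370 mod 4 = 2, hence disc K = 4·370 = 1480 and O_K = ℤ[√370].
disc(K) = 1480 is not divisible by 11; 11 is unramified.
Legendre symbol by Euler's criterion: (370/11) ≡ 370^5 ≡ 10 (mod 11), i.e. (370/11) = -1.
d is a non-residue mod p, hence 11 remains inert in O_K.

inert — (11) stays prime in O_K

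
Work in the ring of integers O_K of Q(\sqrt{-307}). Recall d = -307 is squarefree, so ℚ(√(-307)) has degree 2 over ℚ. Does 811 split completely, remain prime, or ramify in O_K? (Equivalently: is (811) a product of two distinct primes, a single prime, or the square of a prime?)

Since -307 ≡ 1 mod 4, the ring of integers is ℤ[(1+√-307)/2] with discriminant -307.
disc(K) = -307 is not divisible by 811; 811 is unramified.
Legendre symbol by Euler's criterion: (-307/811) ≡ (-307)^405 ≡ 810 (mod 811), i.e. (-307/811) = -1.
Legendre symbol -1 ⇒ 811 is inert.

inert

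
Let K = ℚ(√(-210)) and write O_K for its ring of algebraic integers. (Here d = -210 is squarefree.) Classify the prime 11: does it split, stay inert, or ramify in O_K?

d = -210 ≡ 2 (mod 4), so O_K = ℤ[√-210] and disc(K) = 4d = -840.
11 ∤ -840, so 11 is unramified.
Compute (-210/11) via Euler: 10^((11-1)/2) mod 11 = 10, so (-210/11) = -1.
(-210/11) = -1, so 11 is inert.

11 remains inert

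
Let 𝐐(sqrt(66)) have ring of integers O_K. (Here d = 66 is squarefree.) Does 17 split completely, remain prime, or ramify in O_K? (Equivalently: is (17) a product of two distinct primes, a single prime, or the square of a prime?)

splits completely

66 mod 4 = 2, hence disc K = 4·66 = 264 and O_K = ℤ[√66].
17 ∤ 264, so 17 is unramified.
(66/17) = 15^8 mod 17 = 1, giving Legendre symbol 1.
Legendre symbol 1 ⇒ 17 is split.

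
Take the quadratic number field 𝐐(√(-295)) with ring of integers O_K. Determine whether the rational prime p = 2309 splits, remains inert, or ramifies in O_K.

-295 mod 4 = 1, hence disc K = -295 and O_K = ℤ[(1+√-295)/2].
Since gcd(2309, -295) = 1 the prime 2309 does not ramify.
Legendre symbol by Euler's criterion: (-295/2309) ≡ (-295)^1154 ≡ 2308 (mod 2309), i.e. (-295/2309) = -1.
(-295/2309) = -1, so 2309 is inert.

remains prime (inert)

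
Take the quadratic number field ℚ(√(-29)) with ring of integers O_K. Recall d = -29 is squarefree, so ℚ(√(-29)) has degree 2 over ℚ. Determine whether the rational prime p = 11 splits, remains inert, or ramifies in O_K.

-29 mod 4 = 3, hence disc K = 4·(-29) = -116 and O_K = ℤ[√-29].
Since gcd(11, -116) = 1 the prime 11 does not ramify.
Euler's criterion: (-29)^5 mod 11 = 1. Thus (-29|11) = 1.
Legendre symbol 1 ⇒ 11 is split.

split — (11) = 𝔭₁𝔭₂ with 𝔭₁ ≠ 𝔭₂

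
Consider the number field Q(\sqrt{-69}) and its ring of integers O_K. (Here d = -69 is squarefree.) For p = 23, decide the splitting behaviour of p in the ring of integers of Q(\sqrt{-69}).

p ramifies

d = -69 ≡ 3 (mod 4), so O_K = ℤ[√-69] and disc(K) = 4d = -276.
23 divides disc(K) = -276, so 23 ramifies.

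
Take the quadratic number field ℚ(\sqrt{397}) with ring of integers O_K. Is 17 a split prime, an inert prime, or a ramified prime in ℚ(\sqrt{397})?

Since 397 ≡ 1 mod 4, the ring of integers is ℤ[(1+√397)/2] with discriminant 397.
Since gcd(17, 397) = 1 the prime 17 does not ramify.
Compute (397/17) via Euler: 6^((17-1)/2) mod 17 = 16, so (397/17) = -1.
(397/17) = -1, so 17 is inert.

remains prime (inert)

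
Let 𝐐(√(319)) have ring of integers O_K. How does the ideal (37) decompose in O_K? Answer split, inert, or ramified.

d = 319 ≡ 3 (mod 4), so O_K = ℤ[√319] and disc(K) = 4d = 1276.
Since gcd(37, 1276) = 1 the prime 37 does not ramify.
Legendre symbol by Euler's criterion: (319/37) ≡ 319^18 ≡ 36 (mod 37), i.e. (319/37) = -1.
d is a non-residue mod p, hence 37 remains inert in O_K.

37 remains inert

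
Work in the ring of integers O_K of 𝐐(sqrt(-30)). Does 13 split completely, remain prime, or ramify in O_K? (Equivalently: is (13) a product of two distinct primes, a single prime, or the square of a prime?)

p splits

d = -30 ≡ 2 (mod 4), so O_K = ℤ[√-30] and disc(K) = 4d = -120.
Since gcd(13, -120) = 1 the prime 13 does not ramify.
(-30/13) = 9^6 mod 13 = 1, giving Legendre symbol 1.
d is a quadratic residue mod p, hence 13 splits in O_K.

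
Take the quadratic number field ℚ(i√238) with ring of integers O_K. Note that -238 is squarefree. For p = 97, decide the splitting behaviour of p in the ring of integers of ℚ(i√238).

Since -238 ≢ 1 mod 4, the ring of integers is ℤ[√-238] with discriminant 4·(-238) = -952.
Since gcd(97, -952) = 1 the prime 97 does not ramify.
Compute (-238/97) via Euler: 53^((97-1)/2) mod 97 = 1, so (-238/97) = 1.
(-238/97) = 1, so 97 splits.

p splits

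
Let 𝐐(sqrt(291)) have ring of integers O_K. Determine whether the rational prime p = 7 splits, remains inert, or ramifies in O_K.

d = 291 ≡ 3 (mod 4), so O_K = ℤ[√291] and disc(K) = 4d = 1164.
disc(K) = 1164 is not divisible by 7; 7 is unramified.
(291/7) = 4^3 mod 7 = 1, giving Legendre symbol 1.
Legendre symbol 1 ⇒ 7 is split.

split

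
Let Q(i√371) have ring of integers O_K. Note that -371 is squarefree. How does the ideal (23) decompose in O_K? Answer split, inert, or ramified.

Since -371 ≡ 1 mod 4, the ring of integers is ℤ[(1+√-371)/2] with discriminant -371.
Since gcd(23, -371) = 1 the prime 23 does not ramify.
Compute (-371/23) via Euler: 20^((23-1)/2) mod 23 = 22, so (-371/23) = -1.
d is a non-residue mod p, hence 23 remains inert in O_K.

p is inert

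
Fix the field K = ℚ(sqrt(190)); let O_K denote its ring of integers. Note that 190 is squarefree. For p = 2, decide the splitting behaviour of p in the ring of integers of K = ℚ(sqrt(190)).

ramified — (2) = 𝔭²

190 mod 4 = 2, hence disc K = 4·190 = 760 and O_K = ℤ[√190].
2 divides disc(K) = 760, so 2 ramifies.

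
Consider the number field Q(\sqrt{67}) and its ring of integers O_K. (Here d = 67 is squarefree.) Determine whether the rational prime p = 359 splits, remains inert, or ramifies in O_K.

inert — (359) stays prime in O_K

d = 67 ≡ 3 (mod 4), so O_K = ℤ[√67] and disc(K) = 4d = 268.
disc(K) = 268 is not divisible by 359; 359 is unramified.
(67/359) = 67^179 mod 359 = 358, giving Legendre symbol -1.
(67/359) = -1, so 359 is inert.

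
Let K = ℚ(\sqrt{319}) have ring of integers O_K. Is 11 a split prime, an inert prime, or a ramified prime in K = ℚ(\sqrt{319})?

d = 319 ≡ 3 (mod 4), so O_K = ℤ[√319] and disc(K) = 4d = 1276.
disc(K) = 1276 = 11·116, so p = 11 is ramified.

ramified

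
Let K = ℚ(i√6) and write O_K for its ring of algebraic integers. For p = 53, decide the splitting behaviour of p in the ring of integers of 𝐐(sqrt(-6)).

splits completely

Since -6 ≢ 1 mod 4, the ring of integers is ℤ[√-6] with discriminant 4·(-6) = -24.
disc(K) = -24 is not divisible by 53; 53 is unramified.
Legendre symbol by Euler's criterion: (-6/53) ≡ (-6)^26 ≡ 1 (mod 53), i.e. (-6/53) = 1.
d is a quadratic residue mod p, hence 53 splits in O_K.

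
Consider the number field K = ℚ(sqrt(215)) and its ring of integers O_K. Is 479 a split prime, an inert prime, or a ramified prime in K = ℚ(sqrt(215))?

inert

215 mod 4 = 3, hence disc K = 4·215 = 860 and O_K = ℤ[√215].
Since gcd(479, 860) = 1 the prime 479 does not ramify.
(215/479) = 215^239 mod 479 = 478, giving Legendre symbol -1.
(215/479) = -1, so 479 is inert.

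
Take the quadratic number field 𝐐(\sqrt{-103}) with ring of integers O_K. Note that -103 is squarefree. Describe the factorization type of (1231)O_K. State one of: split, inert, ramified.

1231 splits in O_K

-103 mod 4 = 1, hence disc K = -103 and O_K = ℤ[(1+√-103)/2].
1231 ∤ -103, so 1231 is unramified.
Euler's criterion: (-103)^615 mod 1231 = 1. Thus (-103|1231) = 1.
d is a quadratic residue mod p, hence 1231 splits in O_K.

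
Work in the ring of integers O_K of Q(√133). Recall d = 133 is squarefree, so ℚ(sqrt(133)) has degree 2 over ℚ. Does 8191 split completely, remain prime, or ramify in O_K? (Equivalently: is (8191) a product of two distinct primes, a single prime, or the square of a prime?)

Since 133 ≡ 1 mod 4, the ring of integers is ℤ[(1+√133)/2] with discriminant 133.
disc(K) = 133 is not divisible by 8191; 8191 is unramified.
(133/8191) = 133^4095 mod 8191 = 8190, giving Legendre symbol -1.
(133/8191) = -1, so 8191 is inert.

inert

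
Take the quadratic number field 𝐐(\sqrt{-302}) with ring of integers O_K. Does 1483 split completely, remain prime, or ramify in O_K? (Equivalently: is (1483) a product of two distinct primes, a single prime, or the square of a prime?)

1483 remains inert

Since -302 ≢ 1 mod 4, the ring of integers is ℤ[√-302] with discriminant 4·(-302) = -1208.
Since gcd(1483, -1208) = 1 the prime 1483 does not ramify.
Euler's criterion: (-302)^741 mod 1483 = 1482. Thus (-302|1483) = -1.
Legendre symbol -1 ⇒ 1483 is inert.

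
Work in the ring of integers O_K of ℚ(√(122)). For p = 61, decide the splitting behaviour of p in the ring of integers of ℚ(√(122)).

d = 122 ≡ 2 (mod 4), so O_K = ℤ[√122] and disc(K) = 4d = 488.
61 divides disc(K) = 488, so 61 ramifies.

p ramifies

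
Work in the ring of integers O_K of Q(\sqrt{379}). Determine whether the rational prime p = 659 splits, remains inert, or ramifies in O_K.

p is inert

Since 379 ≢ 1 mod 4, the ring of integers is ℤ[√379] with discriminant 4·379 = 1516.
659 ∤ 1516, so 659 is unramified.
Compute (379/659) via Euler: 379^((659-1)/2) mod 659 = 658, so (379/659) = -1.
d is a non-residue mod p, hence 659 remains inert in O_K.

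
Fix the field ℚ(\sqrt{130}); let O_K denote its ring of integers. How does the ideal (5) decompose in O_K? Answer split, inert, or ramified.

ramifies in O_K

d = 130 ≡ 2 (mod 4), so O_K = ℤ[√130] and disc(K) = 4d = 520.
5 divides disc(K) = 520, so 5 ramifies.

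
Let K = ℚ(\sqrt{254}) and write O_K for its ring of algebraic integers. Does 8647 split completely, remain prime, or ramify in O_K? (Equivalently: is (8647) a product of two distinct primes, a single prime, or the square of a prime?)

Since 254 ≢ 1 mod 4, the ring of integers is ℤ[√254] with discriminant 4·254 = 1016.
8647 ∤ 1016, so 8647 is unramified.
Euler's criterion: 254^4323 mod 8647 = 8646. Thus (254|8647) = -1.
d is a non-residue mod p, hence 8647 remains inert in O_K.

remains prime (inert)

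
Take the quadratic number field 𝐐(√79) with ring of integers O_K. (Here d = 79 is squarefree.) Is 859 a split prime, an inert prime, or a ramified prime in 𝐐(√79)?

split

Since 79 ≢ 1 mod 4, the ring of integers is ℤ[√79] with discriminant 4·79 = 316.
859 ∤ 316, so 859 is unramified.
Legendre symbol by Euler's criterion: (79/859) ≡ 79^429 ≡ 1 (mod 859), i.e. (79/859) = 1.
(79/859) = 1, so 859 splits.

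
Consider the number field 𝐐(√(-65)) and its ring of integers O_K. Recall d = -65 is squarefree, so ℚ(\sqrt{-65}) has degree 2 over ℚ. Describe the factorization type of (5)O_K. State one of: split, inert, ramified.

ramified — (5) = 𝔭²

Since -65 ≢ 1 mod 4, the ring of integers is ℤ[√-65] with discriminant 4·(-65) = -260.
disc(K) = -260 = 5·(-52), so p = 5 is ramified.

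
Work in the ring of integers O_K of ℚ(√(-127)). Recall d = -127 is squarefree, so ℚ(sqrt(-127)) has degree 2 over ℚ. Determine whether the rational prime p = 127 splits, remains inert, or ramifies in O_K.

d = -127 ≡ 1 (mod 4), so O_K = ℤ[(1+√-127)/2] and disc(K) = d = -127.
disc(K) = -127 = 127·(-1), so p = 127 is ramified.

ramified — (127) = 𝔭²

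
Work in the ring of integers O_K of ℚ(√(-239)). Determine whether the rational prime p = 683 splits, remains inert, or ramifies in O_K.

683 remains inert

d = -239 ≡ 1 (mod 4), so O_K = ℤ[(1+√-239)/2] and disc(K) = d = -239.
disc(K) = -239 is not divisible by 683; 683 is unramified.
(-239/683) = 444^341 mod 683 = 682, giving Legendre symbol -1.
(-239/683) = -1, so 683 is inert.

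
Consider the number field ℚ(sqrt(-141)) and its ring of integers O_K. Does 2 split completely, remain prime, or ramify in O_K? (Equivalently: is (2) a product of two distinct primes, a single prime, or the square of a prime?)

ramified

d = -141 ≡ 3 (mod 4), so O_K = ℤ[√-141] and disc(K) = 4d = -564.
disc(K) = -564 = 2·(-282), so p = 2 is ramified.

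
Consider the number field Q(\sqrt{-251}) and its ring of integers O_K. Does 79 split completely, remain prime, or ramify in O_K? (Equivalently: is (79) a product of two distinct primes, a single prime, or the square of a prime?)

p splits

-251 mod 4 = 1, hence disc K = -251 and O_K = ℤ[(1+√-251)/2].
79 ∤ -251, so 79 is unramified.
Compute (-251/79) via Euler: 65^((79-1)/2) mod 79 = 1, so (-251/79) = 1.
d is a quadratic residue mod p, hence 79 splits in O_K.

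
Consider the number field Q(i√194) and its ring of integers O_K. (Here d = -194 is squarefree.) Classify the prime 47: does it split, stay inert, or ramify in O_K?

Since -194 ≢ 1 mod 4, the ring of integers is ℤ[√-194] with discriminant 4·(-194) = -776.
Since gcd(47, -776) = 1 the prime 47 does not ramify.
Euler's criterion: (-194)^23 mod 47 = 46. Thus (-194|47) = -1.
(-194/47) = -1, so 47 is inert.

remains prime (inert)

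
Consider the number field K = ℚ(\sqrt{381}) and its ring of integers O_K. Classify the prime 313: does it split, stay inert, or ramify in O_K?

313 remains inert

381 mod 4 = 1, hence disc K = 381 and O_K = ℤ[(1+√381)/2].
313 ∤ 381, so 313 is unramified.
Legendre symbol by Euler's criterion: (381/313) ≡ 381^156 ≡ 312 (mod 313), i.e. (381/313) = -1.
Legendre symbol -1 ⇒ 313 is inert.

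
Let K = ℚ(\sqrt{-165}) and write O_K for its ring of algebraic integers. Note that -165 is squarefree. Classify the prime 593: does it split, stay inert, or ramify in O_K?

-165 mod 4 = 3, hence disc K = 4·(-165) = -660 and O_K = ℤ[√-165].
Since gcd(593, -660) = 1 the prime 593 does not ramify.
Legendre symbol by Euler's criterion: (-165/593) ≡ (-165)^296 ≡ 592 (mod 593), i.e. (-165/593) = -1.
Legendre symbol -1 ⇒ 593 is inert.

inert — (593) stays prime in O_K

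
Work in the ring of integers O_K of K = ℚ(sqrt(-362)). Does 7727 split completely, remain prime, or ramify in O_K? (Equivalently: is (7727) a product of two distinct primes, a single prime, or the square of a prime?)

-362 mod 4 = 2, hence disc K = 4·(-362) = -1448 and O_K = ℤ[√-362].
Since gcd(7727, -1448) = 1 the prime 7727 does not ramify.
(-362/7727) = 7365^3863 mod 7727 = 7726, giving Legendre symbol -1.
(-362/7727) = -1, so 7727 is inert.

7727 remains inert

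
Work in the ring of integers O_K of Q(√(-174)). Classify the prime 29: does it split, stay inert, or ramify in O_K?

p ramifies

-174 mod 4 = 2, hence disc K = 4·(-174) = -696 and O_K = ℤ[√-174].
29 divides disc(K) = -696, so 29 ramifies.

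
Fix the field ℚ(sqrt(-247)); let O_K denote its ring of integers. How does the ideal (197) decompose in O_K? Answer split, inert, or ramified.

d = -247 ≡ 1 (mod 4), so O_K = ℤ[(1+√-247)/2] and disc(K) = d = -247.
Since gcd(197, -247) = 1 the prime 197 does not ramify.
Euler's criterion: (-247)^98 mod 197 = 196. Thus (-247|197) = -1.
(-247/197) = -1, so 197 is inert.

inert — (197) stays prime in O_K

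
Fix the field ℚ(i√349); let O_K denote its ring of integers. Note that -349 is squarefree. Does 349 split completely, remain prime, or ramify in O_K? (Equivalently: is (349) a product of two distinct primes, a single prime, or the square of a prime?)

ramified — (349) = 𝔭²

d = -349 ≡ 3 (mod 4), so O_K = ℤ[√-349] and disc(K) = 4d = -1396.
Ramification test: 349 | -1396. The prime 349 ramifies in K.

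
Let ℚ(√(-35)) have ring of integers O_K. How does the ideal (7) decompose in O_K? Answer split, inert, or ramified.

ramifies in O_K

d = -35 ≡ 1 (mod 4), so O_K = ℤ[(1+√-35)/2] and disc(K) = d = -35.
disc(K) = -35 = 7·(-5), so p = 7 is ramified.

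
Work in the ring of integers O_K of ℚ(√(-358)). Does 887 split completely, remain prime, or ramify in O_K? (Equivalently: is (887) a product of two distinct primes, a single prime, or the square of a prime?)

splits completely

d = -358 ≡ 2 (mod 4), so O_K = ℤ[√-358] and disc(K) = 4d = -1432.
disc(K) = -1432 is not divisible by 887; 887 is unramified.
Legendre symbol by Euler's criterion: (-358/887) ≡ (-358)^443 ≡ 1 (mod 887), i.e. (-358/887) = 1.
d is a quadratic residue mod p, hence 887 splits in O_K.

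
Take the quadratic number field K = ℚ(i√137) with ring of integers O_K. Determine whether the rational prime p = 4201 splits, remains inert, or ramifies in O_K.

p is inert

d = -137 ≡ 3 (mod 4), so O_K = ℤ[√-137] and disc(K) = 4d = -548.
4201 ∤ -548, so 4201 is unramified.
Legendre symbol by Euler's criterion: (-137/4201) ≡ (-137)^2100 ≡ 4200 (mod 4201), i.e. (-137/4201) = -1.
Legendre symbol -1 ⇒ 4201 is inert.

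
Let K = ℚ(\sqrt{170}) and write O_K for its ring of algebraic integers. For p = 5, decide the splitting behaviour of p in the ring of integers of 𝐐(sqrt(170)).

5 is ramified

d = 170 ≡ 2 (mod 4), so O_K = ℤ[√170] and disc(K) = 4d = 680.
5 divides disc(K) = 680, so 5 ramifies.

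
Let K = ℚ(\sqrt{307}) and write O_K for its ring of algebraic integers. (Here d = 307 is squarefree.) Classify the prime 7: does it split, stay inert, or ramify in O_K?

7 remains inert

307 mod 4 = 3, hence disc K = 4·307 = 1228 and O_K = ℤ[√307].
7 ∤ 1228, so 7 is unramified.
Legendre symbol by Euler's criterion: (307/7) ≡ 307^3 ≡ 6 (mod 7), i.e. (307/7) = -1.
(307/7) = -1, so 7 is inert.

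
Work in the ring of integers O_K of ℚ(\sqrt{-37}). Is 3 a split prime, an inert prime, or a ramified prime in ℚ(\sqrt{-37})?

p is inert

Since -37 ≢ 1 mod 4, the ring of integers is ℤ[√-37] with discriminant 4·(-37) = -148.
disc(K) = -148 is not divisible by 3; 3 is unramified.
Euler's criterion: (-37)^1 mod 3 = 2. Thus (-37|3) = -1.
Legendre symbol -1 ⇒ 3 is inert.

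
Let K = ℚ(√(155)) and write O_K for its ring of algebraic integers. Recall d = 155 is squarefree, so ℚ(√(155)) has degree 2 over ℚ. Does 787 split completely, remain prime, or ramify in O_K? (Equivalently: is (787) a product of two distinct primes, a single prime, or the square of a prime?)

d = 155 ≡ 3 (mod 4), so O_K = ℤ[√155] and disc(K) = 4d = 620.
787 ∤ 620, so 787 is unramified.
Legendre symbol by Euler's criterion: (155/787) ≡ 155^393 ≡ 786 (mod 787), i.e. (155/787) = -1.
Legendre symbol -1 ⇒ 787 is inert.

inert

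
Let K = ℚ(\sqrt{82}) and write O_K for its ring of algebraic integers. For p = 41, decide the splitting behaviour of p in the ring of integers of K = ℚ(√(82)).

Since 82 ≢ 1 mod 4, the ring of integers is ℤ[√82] with discriminant 4·82 = 328.
disc(K) = 328 = 41·8, so p = 41 is ramified.

ramifies in O_K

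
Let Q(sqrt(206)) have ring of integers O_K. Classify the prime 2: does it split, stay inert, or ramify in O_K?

206 mod 4 = 2, hence disc K = 4·206 = 824 and O_K = ℤ[√206].
Ramification test: 2 | 824. The prime 2 ramifies in K.

ramifies in O_K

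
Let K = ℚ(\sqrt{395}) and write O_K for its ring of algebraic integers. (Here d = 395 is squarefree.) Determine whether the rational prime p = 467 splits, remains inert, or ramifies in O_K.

395 mod 4 = 3, hence disc K = 4·395 = 1580 and O_K = ℤ[√395].
Since gcd(467, 1580) = 1 the prime 467 does not ramify.
Euler's criterion: 395^233 mod 467 = 1. Thus (395|467) = 1.
(395/467) = 1, so 467 splits.

splits completely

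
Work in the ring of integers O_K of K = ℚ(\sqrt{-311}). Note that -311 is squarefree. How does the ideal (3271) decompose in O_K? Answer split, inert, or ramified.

-311 mod 4 = 1, hence disc K = -311 and O_K = ℤ[(1+√-311)/2].
Since gcd(3271, -311) = 1 the prime 3271 does not ramify.
Euler's criterion: (-311)^1635 mod 3271 = 3270. Thus (-311|3271) = -1.
d is a non-residue mod p, hence 3271 remains inert in O_K.

inert — (3271) stays prime in O_K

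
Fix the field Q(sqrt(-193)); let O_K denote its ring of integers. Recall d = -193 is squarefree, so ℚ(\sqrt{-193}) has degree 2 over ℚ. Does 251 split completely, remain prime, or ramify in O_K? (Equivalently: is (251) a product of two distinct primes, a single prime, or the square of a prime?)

251 splits in O_K

-193 mod 4 = 3, hence disc K = 4·(-193) = -772 and O_K = ℤ[√-193].
251 ∤ -772, so 251 is unramified.
Compute (-193/251) via Euler: 58^((251-1)/2) mod 251 = 1, so (-193/251) = 1.
Legendre symbol 1 ⇒ 251 is split.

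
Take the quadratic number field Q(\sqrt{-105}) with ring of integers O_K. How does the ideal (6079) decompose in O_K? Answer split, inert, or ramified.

p splits

d = -105 ≡ 3 (mod 4), so O_K = ℤ[√-105] and disc(K) = 4d = -420.
6079 ∤ -420, so 6079 is unramified.
Legendre symbol by Euler's criterion: (-105/6079) ≡ (-105)^3039 ≡ 1 (mod 6079), i.e. (-105/6079) = 1.
(-105/6079) = 1, so 6079 splits.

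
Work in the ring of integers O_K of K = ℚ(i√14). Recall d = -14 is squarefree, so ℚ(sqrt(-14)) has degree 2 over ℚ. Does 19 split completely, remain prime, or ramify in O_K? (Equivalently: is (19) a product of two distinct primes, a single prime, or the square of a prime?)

Since -14 ≢ 1 mod 4, the ring of integers is ℤ[√-14] with discriminant 4·(-14) = -56.
Since gcd(19, -56) = 1 the prime 19 does not ramify.
Compute (-14/19) via Euler: 5^((19-1)/2) mod 19 = 1, so (-14/19) = 1.
Legendre symbol 1 ⇒ 19 is split.

split — (19) = 𝔭₁𝔭₂ with 𝔭₁ ≠ 𝔭₂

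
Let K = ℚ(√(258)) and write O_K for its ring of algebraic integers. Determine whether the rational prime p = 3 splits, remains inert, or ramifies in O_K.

Since 258 ≢ 1 mod 4, the ring of integers is ℤ[√258] with discriminant 4·258 = 1032.
Ramification test: 3 | 1032. The prime 3 ramifies in K.

ramified — (3) = 𝔭²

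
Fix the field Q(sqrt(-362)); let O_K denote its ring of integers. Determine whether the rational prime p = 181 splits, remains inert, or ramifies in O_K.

-362 mod 4 = 2, hence disc K = 4·(-362) = -1448 and O_K = ℤ[√-362].
Ramification test: 181 | -1448. The prime 181 ramifies in K.

ramified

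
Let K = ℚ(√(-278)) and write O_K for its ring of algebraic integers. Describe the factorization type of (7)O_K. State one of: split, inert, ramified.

split

-278 mod 4 = 2, hence disc K = 4·(-278) = -1112 and O_K = ℤ[√-278].
disc(K) = -1112 is not divisible by 7; 7 is unramified.
Euler's criterion: (-278)^3 mod 7 = 1. Thus (-278|7) = 1.
(-278/7) = 1, so 7 splits.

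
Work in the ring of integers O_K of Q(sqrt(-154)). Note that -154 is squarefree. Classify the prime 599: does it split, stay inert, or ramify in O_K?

-154 mod 4 = 2, hence disc K = 4·(-154) = -616 and O_K = ℤ[√-154].
Since gcd(599, -616) = 1 the prime 599 does not ramify.
(-154/599) = 445^299 mod 599 = 598, giving Legendre symbol -1.
d is a non-residue mod p, hence 599 remains inert in O_K.

inert — (599) stays prime in O_K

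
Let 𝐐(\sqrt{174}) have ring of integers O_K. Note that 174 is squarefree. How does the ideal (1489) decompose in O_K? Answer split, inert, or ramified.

remains prime (inert)

d = 174 ≡ 2 (mod 4), so O_K = ℤ[√174] and disc(K) = 4d = 696.
Since gcd(1489, 696) = 1 the prime 1489 does not ramify.
Legendre symbol by Euler's criterion: (174/1489) ≡ 174^744 ≡ 1488 (mod 1489), i.e. (174/1489) = -1.
d is a non-residue mod p, hence 1489 remains inert in O_K.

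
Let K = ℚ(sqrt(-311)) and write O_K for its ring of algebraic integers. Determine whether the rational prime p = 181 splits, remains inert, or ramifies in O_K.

d = -311 ≡ 1 (mod 4), so O_K = ℤ[(1+√-311)/2] and disc(K) = d = -311.
disc(K) = -311 is not divisible by 181; 181 is unramified.
Compute (-311/181) via Euler: 51^((181-1)/2) mod 181 = 180, so (-311/181) = -1.
Legendre symbol -1 ⇒ 181 is inert.

p is inert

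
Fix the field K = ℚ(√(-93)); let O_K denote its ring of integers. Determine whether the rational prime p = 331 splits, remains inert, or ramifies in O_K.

split

Since -93 ≢ 1 mod 4, the ring of integers is ℤ[√-93] with discriminant 4·(-93) = -372.
disc(K) = -372 is not divisible by 331; 331 is unramified.
Euler's criterion: (-93)^165 mod 331 = 1. Thus (-93|331) = 1.
Legendre symbol 1 ⇒ 331 is split.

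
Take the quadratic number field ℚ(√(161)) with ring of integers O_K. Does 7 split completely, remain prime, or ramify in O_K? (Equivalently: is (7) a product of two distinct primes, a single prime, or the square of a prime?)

Since 161 ≡ 1 mod 4, the ring of integers is ℤ[(1+√161)/2] with discriminant 161.
7 divides disc(K) = 161, so 7 ramifies.

7 is ramified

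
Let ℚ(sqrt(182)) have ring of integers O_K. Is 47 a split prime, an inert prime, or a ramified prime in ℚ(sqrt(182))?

d = 182 ≡ 2 (mod 4), so O_K = ℤ[√182] and disc(K) = 4d = 728.
disc(K) = 728 is not divisible by 47; 47 is unramified.
Euler's criterion: 182^23 mod 47 = 46. Thus (182|47) = -1.
Legendre symbol -1 ⇒ 47 is inert.

remains prime (inert)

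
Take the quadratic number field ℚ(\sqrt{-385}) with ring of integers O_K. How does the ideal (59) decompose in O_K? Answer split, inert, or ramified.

Since -385 ≢ 1 mod 4, the ring of integers is ℤ[√-385] with discriminant 4·(-385) = -1540.
Since gcd(59, -1540) = 1 the prime 59 does not ramify.
Compute (-385/59) via Euler: 28^((59-1)/2) mod 59 = 1, so (-385/59) = 1.
d is a quadratic residue mod p, hence 59 splits in O_K.

split — (59) = 𝔭₁𝔭₂ with 𝔭₁ ≠ 𝔭₂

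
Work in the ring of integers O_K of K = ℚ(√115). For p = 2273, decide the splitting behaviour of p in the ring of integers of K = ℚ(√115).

p splits

Since 115 ≢ 1 mod 4, the ring of integers is ℤ[√115] with discriminant 4·115 = 460.
Since gcd(2273, 460) = 1 the prime 2273 does not ramify.
Euler's criterion: 115^1136 mod 2273 = 1. Thus (115|2273) = 1.
(115/2273) = 1, so 2273 splits.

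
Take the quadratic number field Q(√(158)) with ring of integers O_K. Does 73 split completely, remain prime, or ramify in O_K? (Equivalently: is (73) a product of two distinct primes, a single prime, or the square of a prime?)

158 mod 4 = 2, hence disc K = 4·158 = 632 and O_K = ℤ[√158].
Since gcd(73, 632) = 1 the prime 73 does not ramify.
(158/73) = 12^36 mod 73 = 1, giving Legendre symbol 1.
(158/73) = 1, so 73 splits.

splits completely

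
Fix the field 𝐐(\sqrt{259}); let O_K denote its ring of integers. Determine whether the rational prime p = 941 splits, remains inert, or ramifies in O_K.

p is inert

Since 259 ≢ 1 mod 4, the ring of integers is ℤ[√259] with discriminant 4·259 = 1036.
941 ∤ 1036, so 941 is unramified.
(259/941) = 259^470 mod 941 = 940, giving Legendre symbol -1.
Legendre symbol -1 ⇒ 941 is inert.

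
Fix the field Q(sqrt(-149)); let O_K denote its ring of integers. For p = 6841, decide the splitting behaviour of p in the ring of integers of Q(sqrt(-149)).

p is inert

-149 mod 4 = 3, hence disc K = 4·(-149) = -596 and O_K = ℤ[√-149].
6841 ∤ -596, so 6841 is unramified.
Compute (-149/6841) via Euler: 6692^((6841-1)/2) mod 6841 = 6840, so (-149/6841) = -1.
(-149/6841) = -1, so 6841 is inert.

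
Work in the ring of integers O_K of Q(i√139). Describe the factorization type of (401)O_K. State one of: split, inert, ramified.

inert

Since -139 ≡ 1 mod 4, the ring of integers is ℤ[(1+√-139)/2] with discriminant -139.
401 ∤ -139, so 401 is unramified.
Euler's criterion: (-139)^200 mod 401 = 400. Thus (-139|401) = -1.
(-139/401) = -1, so 401 is inert.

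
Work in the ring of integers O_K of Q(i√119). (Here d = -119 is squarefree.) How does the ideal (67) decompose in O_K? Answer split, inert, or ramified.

split — (67) = 𝔭₁𝔭₂ with 𝔭₁ ≠ 𝔭₂

-119 mod 4 = 1, hence disc K = -119 and O_K = ℤ[(1+√-119)/2].
67 ∤ -119, so 67 is unramified.
Legendre symbol by Euler's criterion: (-119/67) ≡ (-119)^33 ≡ 1 (mod 67), i.e. (-119/67) = 1.
Legendre symbol 1 ⇒ 67 is split.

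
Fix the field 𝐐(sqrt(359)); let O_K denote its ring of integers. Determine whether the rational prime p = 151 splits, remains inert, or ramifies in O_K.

Since 359 ≢ 1 mod 4, the ring of integers is ℤ[√359] with discriminant 4·359 = 1436.
151 ∤ 1436, so 151 is unramified.
Euler's criterion: 359^75 mod 151 = 150. Thus (359|151) = -1.
Legendre symbol -1 ⇒ 151 is inert.

remains prime (inert)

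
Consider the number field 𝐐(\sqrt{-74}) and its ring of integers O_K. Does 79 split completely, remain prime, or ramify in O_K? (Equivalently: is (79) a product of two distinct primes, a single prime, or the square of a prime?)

p splits

Since -74 ≢ 1 mod 4, the ring of integers is ℤ[√-74] with discriminant 4·(-74) = -296.
Since gcd(79, -296) = 1 the prime 79 does not ramify.
Legendre symbol by Euler's criterion: (-74/79) ≡ (-74)^39 ≡ 1 (mod 79), i.e. (-74/79) = 1.
Legendre symbol 1 ⇒ 79 is split.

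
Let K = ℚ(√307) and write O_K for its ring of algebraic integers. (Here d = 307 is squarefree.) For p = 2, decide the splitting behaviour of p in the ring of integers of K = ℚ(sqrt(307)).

d = 307 ≡ 3 (mod 4), so O_K = ℤ[√307] and disc(K) = 4d = 1228.
Ramification test: 2 | 1228. The prime 2 ramifies in K.

2 is ramified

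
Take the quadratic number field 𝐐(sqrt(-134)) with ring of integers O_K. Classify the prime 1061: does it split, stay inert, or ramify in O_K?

p is inert

d = -134 ≡ 2 (mod 4), so O_K = ℤ[√-134] and disc(K) = 4d = -536.
Since gcd(1061, -536) = 1 the prime 1061 does not ramify.
Euler's criterion: (-134)^530 mod 1061 = 1060. Thus (-134|1061) = -1.
Legendre symbol -1 ⇒ 1061 is inert.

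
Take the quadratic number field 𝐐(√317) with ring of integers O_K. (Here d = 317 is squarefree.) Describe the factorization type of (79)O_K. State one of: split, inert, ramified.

d = 317 ≡ 1 (mod 4), so O_K = ℤ[(1+√317)/2] and disc(K) = d = 317.
disc(K) = 317 is not divisible by 79; 79 is unramified.
Legendre symbol by Euler's criterion: (317/79) ≡ 317^39 ≡ 1 (mod 79), i.e. (317/79) = 1.
Legendre symbol 1 ⇒ 79 is split.

split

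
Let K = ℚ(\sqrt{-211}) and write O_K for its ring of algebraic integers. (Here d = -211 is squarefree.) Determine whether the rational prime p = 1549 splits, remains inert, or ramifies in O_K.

remains prime (inert)

-211 mod 4 = 1, hence disc K = -211 and O_K = ℤ[(1+√-211)/2].
1549 ∤ -211, so 1549 is unramified.
Euler's criterion: (-211)^774 mod 1549 = 1548. Thus (-211|1549) = -1.
(-211/1549) = -1, so 1549 is inert.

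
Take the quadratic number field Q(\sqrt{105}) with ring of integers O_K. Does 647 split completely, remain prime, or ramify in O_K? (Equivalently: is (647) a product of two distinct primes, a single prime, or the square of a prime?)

remains prime (inert)

Since 105 ≡ 1 mod 4, the ring of integers is ℤ[(1+√105)/2] with discriminant 105.
disc(K) = 105 is not divisible by 647; 647 is unramified.
Compute (105/647) via Euler: 105^((647-1)/2) mod 647 = 646, so (105/647) = -1.
d is a non-residue mod p, hence 647 remains inert in O_K.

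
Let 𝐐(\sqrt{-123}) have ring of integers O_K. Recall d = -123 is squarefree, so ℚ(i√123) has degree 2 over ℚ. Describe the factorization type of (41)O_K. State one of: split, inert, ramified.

Since -123 ≡ 1 mod 4, the ring of integers is ℤ[(1+√-123)/2] with discriminant -123.
disc(K) = -123 = 41·(-3), so p = 41 is ramified.

p ramifies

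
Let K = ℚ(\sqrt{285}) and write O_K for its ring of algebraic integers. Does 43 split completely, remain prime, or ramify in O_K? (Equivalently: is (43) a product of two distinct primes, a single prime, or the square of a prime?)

285 mod 4 = 1, hence disc K = 285 and O_K = ℤ[(1+√285)/2].
Since gcd(43, 285) = 1 the prime 43 does not ramify.
Euler's criterion: 285^21 mod 43 = 42. Thus (285|43) = -1.
(285/43) = -1, so 43 is inert.

remains prime (inert)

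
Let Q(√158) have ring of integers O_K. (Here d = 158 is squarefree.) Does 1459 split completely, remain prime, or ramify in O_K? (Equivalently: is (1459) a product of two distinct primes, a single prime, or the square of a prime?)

Since 158 ≢ 1 mod 4, the ring of integers is ℤ[√158] with discriminant 4·158 = 632.
disc(K) = 632 is not divisible by 1459; 1459 is unramified.
Euler's criterion: 158^729 mod 1459 = 1458. Thus (158|1459) = -1.
(158/1459) = -1, so 1459 is inert.

inert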